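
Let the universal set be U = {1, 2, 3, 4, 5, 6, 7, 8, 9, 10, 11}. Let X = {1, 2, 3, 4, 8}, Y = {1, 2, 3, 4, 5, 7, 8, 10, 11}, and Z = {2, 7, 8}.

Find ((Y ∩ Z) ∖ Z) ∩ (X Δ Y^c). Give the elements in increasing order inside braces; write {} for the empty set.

{}

Y ∩ Z = {2, 7, 8}
(Y ∩ Z) ∖ Z = {}
Y^c = {6, 9}
X Δ Y^c = {1, 2, 3, 4, 6, 8, 9}
((Y ∩ Z) ∖ Z) ∩ (X Δ Y^c) = {}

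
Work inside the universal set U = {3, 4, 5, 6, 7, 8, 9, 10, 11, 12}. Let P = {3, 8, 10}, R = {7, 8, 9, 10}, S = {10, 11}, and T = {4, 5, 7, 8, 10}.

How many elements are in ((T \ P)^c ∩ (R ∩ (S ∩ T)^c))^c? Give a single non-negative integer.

T \ P = {4, 5, 7}
(T \ P)^c = {3, 6, 8, 9, 10, 11, 12}
S ∩ T = {10}
(S ∩ T)^c = {3, 4, 5, 6, 7, 8, 9, 11, 12}
R ∩ (S ∩ T)^c = {7, 8, 9}
(T \ P)^c ∩ (R ∩ (S ∩ T)^c) = {8, 9}
((T \ P)^c ∩ (R ∩ (S ∩ T)^c))^c = {3, 4, 5, 6, 7, 10, 11, 12}
|((T \ P)^c ∩ (R ∩ (S ∩ T)^c))^c| = 8

8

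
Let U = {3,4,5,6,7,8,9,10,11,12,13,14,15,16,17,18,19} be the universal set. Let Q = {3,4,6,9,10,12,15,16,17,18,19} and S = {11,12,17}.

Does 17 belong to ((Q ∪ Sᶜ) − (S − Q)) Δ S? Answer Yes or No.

17 ∈ S, so 17 ∉ Sᶜ
17 ∈ Q and 17 ∉ Sᶜ, so 17 ∈ Q ∪ Sᶜ
17 ∈ S and 17 ∈ Q, so 17 ∉ S − Q
17 ∈ (Q ∪ Sᶜ) and 17 ∉ (S − Q), so 17 ∈ (Q ∪ Sᶜ) − (S − Q)
17 ∈ ((Q ∪ Sᶜ) − (S − Q)) and 17 ∈ S, so 17 ∉ ((Q ∪ Sᶜ) − (S − Q)) Δ S

No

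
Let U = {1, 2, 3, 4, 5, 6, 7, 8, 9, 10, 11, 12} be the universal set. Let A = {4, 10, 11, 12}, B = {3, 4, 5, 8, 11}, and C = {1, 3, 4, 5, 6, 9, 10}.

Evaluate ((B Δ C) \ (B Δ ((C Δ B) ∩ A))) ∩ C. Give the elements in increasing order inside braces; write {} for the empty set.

{1, 6, 9}

B Δ C = {1, 6, 8, 9, 10, 11}
C Δ B = {1, 6, 8, 9, 10, 11}
(C Δ B) ∩ A = {10, 11}
B Δ ((C Δ B) ∩ A) = {3, 4, 5, 8, 10}
(B Δ C) \ (B Δ ((C Δ B) ∩ A)) = {1, 6, 9, 11}
((B Δ C) \ (B Δ ((C Δ B) ∩ A))) ∩ C = {1, 6, 9}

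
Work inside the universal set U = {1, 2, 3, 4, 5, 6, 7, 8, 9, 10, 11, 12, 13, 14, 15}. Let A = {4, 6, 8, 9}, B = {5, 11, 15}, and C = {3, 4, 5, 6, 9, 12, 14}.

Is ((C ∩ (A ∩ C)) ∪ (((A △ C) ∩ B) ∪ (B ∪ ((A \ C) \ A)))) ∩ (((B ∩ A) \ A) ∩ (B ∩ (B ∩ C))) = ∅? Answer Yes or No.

Yes

A ∩ C = {4, 6, 9}
C ∩ (A ∩ C) = {4, 6, 9}
A △ C = {3, 5, 8, 12, 14}
(A △ C) ∩ B = {5}
A \ C = {8}
(A \ C) \ A = {}
B ∪ ((A \ C) \ A) = {5, 11, 15}
((A △ C) ∩ B) ∪ (B ∪ ((A \ C) \ A)) = {5, 11, 15}
(C ∩ (A ∩ C)) ∪ (((A △ C) ∩ B) ∪ (B ∪ ((A \ C) \ A))) = {4, 5, 6, 9, 11, 15}
B ∩ A = {}
(B ∩ A) \ A = {}
B ∩ C = {5}
B ∩ (B ∩ C) = {5}
((B ∩ A) \ A) ∩ (B ∩ (B ∩ C)) = {}
{4, 5, 6, 9, 11, 15} and {} share no elements.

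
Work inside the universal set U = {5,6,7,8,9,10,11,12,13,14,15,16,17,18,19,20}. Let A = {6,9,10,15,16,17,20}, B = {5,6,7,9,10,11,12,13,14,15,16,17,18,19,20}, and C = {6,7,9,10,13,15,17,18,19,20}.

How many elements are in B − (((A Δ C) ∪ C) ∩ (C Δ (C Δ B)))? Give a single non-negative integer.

A Δ C = {7,13,16,18,19}
(A Δ C) ∪ C = {6,7,9,10,13,15,16,17,18,19,20}
C Δ B = {5,11,12,14,16}
C Δ (C Δ B) = {5,6,7,9,10,11,12,13,14,15,16,17,18,19,20}
((A Δ C) ∪ C) ∩ (C Δ (C Δ B)) = {6,7,9,10,13,15,16,17,18,19,20}
B − (((A Δ C) ∪ C) ∩ (C Δ (C Δ B))) = {5,11,12,14}
|B − (((A Δ C) ∪ C) ∩ (C Δ (C Δ B)))| = 4

4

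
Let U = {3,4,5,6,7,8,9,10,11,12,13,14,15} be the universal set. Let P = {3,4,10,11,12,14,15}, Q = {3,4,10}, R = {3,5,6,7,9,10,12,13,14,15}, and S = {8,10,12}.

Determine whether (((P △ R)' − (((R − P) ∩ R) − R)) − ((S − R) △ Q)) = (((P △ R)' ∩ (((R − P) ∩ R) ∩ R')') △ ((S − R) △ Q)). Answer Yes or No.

P △ R = {4,5,6,7,9,11,13}
(P △ R)' = {3,8,10,12,14,15}
R − P = {5,6,7,9,13}
(R − P) ∩ R = {5,6,7,9,13}
((R − P) ∩ R) − R = {}
(P △ R)' − (((R − P) ∩ R) − R) = {3,8,10,12,14,15}
S − R = {8}
(S − R) △ Q = {3,4,8,10}
((P △ R)' − (((R − P) ∩ R) − R)) − ((S − R) △ Q) = {12,14,15}
R' = {4,8,11}
((R − P) ∩ R) ∩ R' = {}
(((R − P) ∩ R) ∩ R')' = {3,4,5,6,7,8,9,10,11,12,13,14,15}
(P △ R)' ∩ (((R − P) ∩ R) ∩ R')' = {3,8,10,12,14,15}
((P △ R)' ∩ (((R − P) ∩ R) ∩ R')') △ ((S − R) △ Q) = {4,12,14,15}
4 ∈ ((P △ R)' ∩ (((R − P) ∩ R) ∩ R')') △ ((S − R) △ Q) but 4 ∉ ((P △ R)' − (((R − P) ∩ R) − R)) − ((S − R) △ Q), so they differ.

No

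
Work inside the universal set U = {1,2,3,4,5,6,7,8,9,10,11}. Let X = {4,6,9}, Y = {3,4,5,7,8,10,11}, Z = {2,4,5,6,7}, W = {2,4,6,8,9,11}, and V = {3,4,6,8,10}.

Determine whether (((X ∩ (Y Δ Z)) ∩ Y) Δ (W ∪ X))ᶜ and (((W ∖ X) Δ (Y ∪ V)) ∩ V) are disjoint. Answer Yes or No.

No

Y Δ Z = {2,3,6,8,10,11}
X ∩ (Y Δ Z) = {6}
(X ∩ (Y Δ Z)) ∩ Y = {}
W ∪ X = {2,4,6,8,9,11}
((X ∩ (Y Δ Z)) ∩ Y) Δ (W ∪ X) = {2,4,6,8,9,11}
(((X ∩ (Y Δ Z)) ∩ Y) Δ (W ∪ X))ᶜ = {1,3,5,7,10}
W ∖ X = {2,8,11}
Y ∪ V = {3,4,5,6,7,8,10,11}
(W ∖ X) Δ (Y ∪ V) = {2,3,4,5,6,7,10}
((W ∖ X) Δ (Y ∪ V)) ∩ V = {3,4,6,10}
3 lies in both, so they are not disjoint.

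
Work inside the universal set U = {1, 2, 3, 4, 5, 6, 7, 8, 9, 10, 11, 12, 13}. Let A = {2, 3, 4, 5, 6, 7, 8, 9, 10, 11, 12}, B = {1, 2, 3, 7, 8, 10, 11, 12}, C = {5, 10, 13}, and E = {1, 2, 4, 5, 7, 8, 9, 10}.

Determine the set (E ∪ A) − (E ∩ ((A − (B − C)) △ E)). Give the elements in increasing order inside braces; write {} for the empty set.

E ∪ A = {1, 2, 3, 4, 5, 6, 7, 8, 9, 10, 11, 12}
B − C = {1, 2, 3, 7, 8, 11, 12}
A − (B − C) = {4, 5, 6, 9, 10}
(A − (B − C)) △ E = {1, 2, 6, 7, 8}
E ∩ ((A − (B − C)) △ E) = {1, 2, 7, 8}
(E ∪ A) − (E ∩ ((A − (B − C)) △ E)) = {3, 4, 5, 6, 9, 10, 11, 12}

{3, 4, 5, 6, 9, 10, 11, 12}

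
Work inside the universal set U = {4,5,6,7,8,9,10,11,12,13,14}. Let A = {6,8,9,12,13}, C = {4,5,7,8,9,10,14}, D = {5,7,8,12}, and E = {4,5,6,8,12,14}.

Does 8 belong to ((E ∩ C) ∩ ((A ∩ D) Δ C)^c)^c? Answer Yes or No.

No

8 ∈ E and 8 ∈ C, so 8 ∈ E ∩ C
8 ∈ A and 8 ∈ D, so 8 ∈ A ∩ D
8 ∈ (A ∩ D) and 8 ∈ C, so 8 ∉ (A ∩ D) Δ C
8 ∈ ((A ∩ D) Δ C)^c since 8 ∉ ((A ∩ D) Δ C)
8 ∈ (E ∩ C) and 8 ∈ ((A ∩ D) Δ C)^c, so 8 ∈ (E ∩ C) ∩ ((A ∩ D) Δ C)^c
8 ∉ ((E ∩ C) ∩ ((A ∩ D) Δ C)^c)^c since 8 ∈ ((E ∩ C) ∩ ((A ∩ D) Δ C)^c)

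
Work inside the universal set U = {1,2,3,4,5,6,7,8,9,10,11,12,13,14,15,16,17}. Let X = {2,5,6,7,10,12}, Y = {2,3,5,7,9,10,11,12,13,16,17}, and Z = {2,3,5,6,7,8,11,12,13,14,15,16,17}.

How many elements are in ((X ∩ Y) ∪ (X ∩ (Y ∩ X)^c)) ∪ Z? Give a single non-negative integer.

14

X ∩ Y = {2,5,7,10,12}
Y ∩ X = {2,5,7,10,12}
(Y ∩ X)^c = {1,3,4,6,8,9,11,13,14,15,16,17}
X ∩ (Y ∩ X)^c = {6}
(X ∩ Y) ∪ (X ∩ (Y ∩ X)^c) = {2,5,6,7,10,12}
((X ∩ Y) ∪ (X ∩ (Y ∩ X)^c)) ∪ Z = {2,3,5,6,7,8,10,11,12,13,14,15,16,17}
|((X ∩ Y) ∪ (X ∩ (Y ∩ X)^c)) ∪ Z| = 14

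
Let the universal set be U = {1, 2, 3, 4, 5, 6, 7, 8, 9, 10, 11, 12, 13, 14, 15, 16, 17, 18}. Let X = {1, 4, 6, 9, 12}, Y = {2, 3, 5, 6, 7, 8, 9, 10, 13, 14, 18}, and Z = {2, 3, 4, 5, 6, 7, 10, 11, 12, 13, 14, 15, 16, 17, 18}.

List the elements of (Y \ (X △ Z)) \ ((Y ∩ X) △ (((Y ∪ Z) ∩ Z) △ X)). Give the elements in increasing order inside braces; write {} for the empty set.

X △ Z = {1, 2, 3, 5, 7, 9, 10, 11, 13, 14, 15, 16, 17, 18}
Y \ (X △ Z) = {6, 8}
Y ∩ X = {6, 9}
Y ∪ Z = {2, 3, 4, 5, 6, 7, 8, 9, 10, 11, 12, 13, 14, 15, 16, 17, 18}
(Y ∪ Z) ∩ Z = {2, 3, 4, 5, 6, 7, 10, 11, 12, 13, 14, 15, 16, 17, 18}
((Y ∪ Z) ∩ Z) △ X = {1, 2, 3, 5, 7, 9, 10, 11, 13, 14, 15, 16, 17, 18}
(Y ∩ X) △ (((Y ∪ Z) ∩ Z) △ X) = {1, 2, 3, 5, 6, 7, 10, 11, 13, 14, 15, 16, 17, 18}
(Y \ (X △ Z)) \ ((Y ∩ X) △ (((Y ∪ Z) ∩ Z) △ X)) = {8}

{8}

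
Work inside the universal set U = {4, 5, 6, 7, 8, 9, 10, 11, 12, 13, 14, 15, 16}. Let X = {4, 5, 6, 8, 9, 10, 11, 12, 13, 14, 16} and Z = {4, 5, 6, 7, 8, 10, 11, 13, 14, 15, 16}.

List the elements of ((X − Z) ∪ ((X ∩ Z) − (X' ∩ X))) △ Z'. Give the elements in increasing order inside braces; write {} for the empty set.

{4, 5, 6, 8, 10, 11, 13, 14, 16}

X − Z = {9, 12}
X ∩ Z = {4, 5, 6, 8, 10, 11, 13, 14, 16}
X' = {7, 15}
X' ∩ X = {}
(X ∩ Z) − (X' ∩ X) = {4, 5, 6, 8, 10, 11, 13, 14, 16}
(X − Z) ∪ ((X ∩ Z) − (X' ∩ X)) = {4, 5, 6, 8, 9, 10, 11, 12, 13, 14, 16}
Z' = {9, 12}
((X − Z) ∪ ((X ∩ Z) − (X' ∩ X))) △ Z' = {4, 5, 6, 8, 10, 11, 13, 14, 16}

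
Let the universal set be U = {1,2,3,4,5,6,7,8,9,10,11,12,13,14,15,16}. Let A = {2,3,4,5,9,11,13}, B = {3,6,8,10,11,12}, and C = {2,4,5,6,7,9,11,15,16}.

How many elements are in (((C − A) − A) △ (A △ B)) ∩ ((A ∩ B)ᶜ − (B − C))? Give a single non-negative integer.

8

C − A = {6,7,15,16}
(C − A) − A = {6,7,15,16}
A △ B = {2,4,5,6,8,9,10,12,13}
((C − A) − A) △ (A △ B) = {2,4,5,7,8,9,10,12,13,15,16}
A ∩ B = {3,11}
(A ∩ B)ᶜ = {1,2,4,5,6,7,8,9,10,12,13,14,15,16}
B − C = {3,8,10,12}
(A ∩ B)ᶜ − (B − C) = {1,2,4,5,6,7,9,13,14,15,16}
(((C − A) − A) △ (A △ B)) ∩ ((A ∩ B)ᶜ − (B − C)) = {2,4,5,7,9,13,15,16}
|(((C − A) − A) △ (A △ B)) ∩ ((A ∩ B)ᶜ − (B − C))| = 8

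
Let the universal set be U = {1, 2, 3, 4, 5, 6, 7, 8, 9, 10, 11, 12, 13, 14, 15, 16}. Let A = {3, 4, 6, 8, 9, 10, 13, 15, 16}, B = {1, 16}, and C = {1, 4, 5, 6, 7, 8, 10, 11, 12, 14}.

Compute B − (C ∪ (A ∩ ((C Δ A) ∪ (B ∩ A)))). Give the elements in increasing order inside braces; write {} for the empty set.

{}

C Δ A = {1, 3, 5, 7, 9, 11, 12, 13, 14, 15, 16}
B ∩ A = {16}
(C Δ A) ∪ (B ∩ A) = {1, 3, 5, 7, 9, 11, 12, 13, 14, 15, 16}
A ∩ ((C Δ A) ∪ (B ∩ A)) = {3, 9, 13, 15, 16}
C ∪ (A ∩ ((C Δ A) ∪ (B ∩ A))) = {1, 3, 4, 5, 6, 7, 8, 9, 10, 11, 12, 13, 14, 15, 16}
B − (C ∪ (A ∩ ((C Δ A) ∪ (B ∩ A)))) = {}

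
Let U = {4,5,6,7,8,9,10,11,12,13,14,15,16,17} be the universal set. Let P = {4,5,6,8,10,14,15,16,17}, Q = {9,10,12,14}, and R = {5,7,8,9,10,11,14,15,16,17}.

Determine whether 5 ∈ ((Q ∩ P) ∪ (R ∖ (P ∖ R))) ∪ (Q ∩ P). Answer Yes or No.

5 ∉ Q and 5 ∈ P, so 5 ∉ Q ∩ P
5 ∈ P and 5 ∈ R, so 5 ∉ P ∖ R
5 ∈ R and 5 ∉ (P ∖ R), so 5 ∈ R ∖ (P ∖ R)
5 ∉ (Q ∩ P) and 5 ∈ (R ∖ (P ∖ R)), so 5 ∈ (Q ∩ P) ∪ (R ∖ (P ∖ R))
5 ∉ Q and 5 ∈ P, so 5 ∉ Q ∩ P
5 ∈ ((Q ∩ P) ∪ (R ∖ (P ∖ R))) and 5 ∉ (Q ∩ P), so 5 ∈ ((Q ∩ P) ∪ (R ∖ (P ∖ R))) ∪ (Q ∩ P)

Yes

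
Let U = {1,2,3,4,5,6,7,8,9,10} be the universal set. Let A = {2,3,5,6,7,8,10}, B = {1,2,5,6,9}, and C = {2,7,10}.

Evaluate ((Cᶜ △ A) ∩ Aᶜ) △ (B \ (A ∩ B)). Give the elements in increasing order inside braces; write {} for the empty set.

{4}

Cᶜ = {1,3,4,5,6,8,9}
Cᶜ △ A = {1,2,4,7,9,10}
Aᶜ = {1,4,9}
(Cᶜ △ A) ∩ Aᶜ = {1,4,9}
A ∩ B = {2,5,6}
B \ (A ∩ B) = {1,9}
((Cᶜ △ A) ∩ Aᶜ) △ (B \ (A ∩ B)) = {4}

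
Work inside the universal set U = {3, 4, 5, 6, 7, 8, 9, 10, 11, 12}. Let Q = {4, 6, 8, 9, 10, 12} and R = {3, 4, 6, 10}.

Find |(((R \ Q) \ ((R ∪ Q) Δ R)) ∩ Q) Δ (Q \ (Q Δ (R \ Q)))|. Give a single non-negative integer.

0

R \ Q = {3}
R ∪ Q = {3, 4, 6, 8, 9, 10, 12}
(R ∪ Q) Δ R = {8, 9, 12}
(R \ Q) \ ((R ∪ Q) Δ R) = {3}
((R \ Q) \ ((R ∪ Q) Δ R)) ∩ Q = {}
Q Δ (R \ Q) = {3, 4, 6, 8, 9, 10, 12}
Q \ (Q Δ (R \ Q)) = {}
(((R \ Q) \ ((R ∪ Q) Δ R)) ∩ Q) Δ (Q \ (Q Δ (R \ Q))) = {}
|(((R \ Q) \ ((R ∪ Q) Δ R)) ∩ Q) Δ (Q \ (Q Δ (R \ Q)))| = 0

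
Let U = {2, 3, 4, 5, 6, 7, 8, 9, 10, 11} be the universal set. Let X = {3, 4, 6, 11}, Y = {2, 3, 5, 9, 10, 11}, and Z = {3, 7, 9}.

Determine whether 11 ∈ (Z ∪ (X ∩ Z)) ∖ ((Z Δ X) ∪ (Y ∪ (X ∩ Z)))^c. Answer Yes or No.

11 ∈ X and 11 ∉ Z, so 11 ∉ X ∩ Z
11 ∉ Z and 11 ∉ (X ∩ Z), so 11 ∉ Z ∪ (X ∩ Z)
11 ∉ Z and 11 ∈ X, so 11 ∈ Z Δ X
11 ∈ X and 11 ∉ Z, so 11 ∉ X ∩ Z
11 ∈ Y and 11 ∉ (X ∩ Z), so 11 ∈ Y ∪ (X ∩ Z)
11 ∈ (Z Δ X) and 11 ∈ (Y ∪ (X ∩ Z)), so 11 ∈ (Z Δ X) ∪ (Y ∪ (X ∩ Z))
11 ∉ ((Z Δ X) ∪ (Y ∪ (X ∩ Z)))^c since 11 ∈ ((Z Δ X) ∪ (Y ∪ (X ∩ Z)))
11 ∉ (Z ∪ (X ∩ Z)) and 11 ∉ ((Z Δ X) ∪ (Y ∪ (X ∩ Z)))^c, so 11 ∉ (Z ∪ (X ∩ Z)) ∖ ((Z Δ X) ∪ (Y ∪ (X ∩ Z)))^c

No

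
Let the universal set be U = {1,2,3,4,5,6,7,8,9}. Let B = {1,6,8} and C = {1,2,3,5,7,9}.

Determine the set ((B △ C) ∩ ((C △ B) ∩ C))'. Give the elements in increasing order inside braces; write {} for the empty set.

B △ C = {2,3,5,6,7,8,9}
C △ B = {2,3,5,6,7,8,9}
(C △ B) ∩ C = {2,3,5,7,9}
(B △ C) ∩ ((C △ B) ∩ C) = {2,3,5,7,9}
((B △ C) ∩ ((C △ B) ∩ C))' = {1,4,6,8}

{1,4,6,8}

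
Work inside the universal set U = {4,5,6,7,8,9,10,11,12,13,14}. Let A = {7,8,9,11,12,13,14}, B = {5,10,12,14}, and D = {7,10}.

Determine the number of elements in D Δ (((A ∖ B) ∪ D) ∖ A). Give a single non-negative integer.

1

A ∖ B = {7,8,9,11,13}
(A ∖ B) ∪ D = {7,8,9,10,11,13}
((A ∖ B) ∪ D) ∖ A = {10}
D Δ (((A ∖ B) ∪ D) ∖ A) = {7}
|D Δ (((A ∖ B) ∪ D) ∖ A)| = 1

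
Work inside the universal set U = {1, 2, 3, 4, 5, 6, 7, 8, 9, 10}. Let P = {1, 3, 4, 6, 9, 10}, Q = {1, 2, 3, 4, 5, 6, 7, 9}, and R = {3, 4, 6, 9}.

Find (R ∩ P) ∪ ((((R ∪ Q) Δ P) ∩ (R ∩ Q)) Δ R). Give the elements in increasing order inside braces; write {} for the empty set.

R ∩ P = {3, 4, 6, 9}
R ∪ Q = {1, 2, 3, 4, 5, 6, 7, 9}
(R ∪ Q) Δ P = {2, 5, 7, 10}
R ∩ Q = {3, 4, 6, 9}
((R ∪ Q) Δ P) ∩ (R ∩ Q) = {}
(((R ∪ Q) Δ P) ∩ (R ∩ Q)) Δ R = {3, 4, 6, 9}
(R ∩ P) ∪ ((((R ∪ Q) Δ P) ∩ (R ∩ Q)) Δ R) = {3, 4, 6, 9}

{3, 4, 6, 9}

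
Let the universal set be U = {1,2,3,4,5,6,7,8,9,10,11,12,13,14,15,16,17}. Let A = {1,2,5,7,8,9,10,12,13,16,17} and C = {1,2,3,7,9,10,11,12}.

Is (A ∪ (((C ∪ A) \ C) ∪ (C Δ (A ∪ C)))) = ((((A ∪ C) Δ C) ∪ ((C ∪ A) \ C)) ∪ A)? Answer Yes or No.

C ∪ A = {1,2,3,5,7,8,9,10,11,12,13,16,17}
(C ∪ A) \ C = {5,8,13,16,17}
A ∪ C = {1,2,3,5,7,8,9,10,11,12,13,16,17}
C Δ (A ∪ C) = {5,8,13,16,17}
((C ∪ A) \ C) ∪ (C Δ (A ∪ C)) = {5,8,13,16,17}
A ∪ (((C ∪ A) \ C) ∪ (C Δ (A ∪ C))) = {1,2,5,7,8,9,10,12,13,16,17}
(A ∪ C) Δ C = {5,8,13,16,17}
((A ∪ C) Δ C) ∪ ((C ∪ A) \ C) = {5,8,13,16,17}
(((A ∪ C) Δ C) ∪ ((C ∪ A) \ C)) ∪ A = {1,2,5,7,8,9,10,12,13,16,17}
Both equal {1,2,5,7,8,9,10,12,13,16,17}, so A ∪ (((C ∪ A) \ C) ∪ (C Δ (A ∪ C))) = (((A ∪ C) Δ C) ∪ ((C ∪ A) \ C)) ∪ A.

Yes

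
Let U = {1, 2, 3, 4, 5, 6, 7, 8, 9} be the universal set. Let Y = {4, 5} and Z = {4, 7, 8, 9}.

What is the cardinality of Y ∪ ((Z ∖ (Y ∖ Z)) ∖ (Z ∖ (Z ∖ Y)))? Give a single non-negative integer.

5

Y ∖ Z = {5}
Z ∖ (Y ∖ Z) = {4, 7, 8, 9}
Z ∖ Y = {7, 8, 9}
Z ∖ (Z ∖ Y) = {4}
(Z ∖ (Y ∖ Z)) ∖ (Z ∖ (Z ∖ Y)) = {7, 8, 9}
Y ∪ ((Z ∖ (Y ∖ Z)) ∖ (Z ∖ (Z ∖ Y))) = {4, 5, 7, 8, 9}
|Y ∪ ((Z ∖ (Y ∖ Z)) ∖ (Z ∖ (Z ∖ Y)))| = 5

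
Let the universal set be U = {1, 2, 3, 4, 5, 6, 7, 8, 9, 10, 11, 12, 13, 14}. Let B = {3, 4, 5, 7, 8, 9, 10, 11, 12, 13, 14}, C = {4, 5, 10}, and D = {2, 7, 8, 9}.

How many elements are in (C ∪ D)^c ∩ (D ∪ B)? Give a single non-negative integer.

C ∪ D = {2, 4, 5, 7, 8, 9, 10}
(C ∪ D)^c = {1, 3, 6, 11, 12, 13, 14}
D ∪ B = {2, 3, 4, 5, 7, 8, 9, 10, 11, 12, 13, 14}
(C ∪ D)^c ∩ (D ∪ B) = {3, 11, 12, 13, 14}
|(C ∪ D)^c ∩ (D ∪ B)| = 5

5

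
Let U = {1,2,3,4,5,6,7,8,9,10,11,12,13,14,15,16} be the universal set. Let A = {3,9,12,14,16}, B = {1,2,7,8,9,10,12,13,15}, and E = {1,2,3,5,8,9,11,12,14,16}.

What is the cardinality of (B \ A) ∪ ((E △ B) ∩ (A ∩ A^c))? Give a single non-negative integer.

B \ A = {1,2,7,8,10,13,15}
E △ B = {3,5,7,10,11,13,14,15,16}
A^c = {1,2,4,5,6,7,8,10,11,13,15}
A ∩ A^c = {}
(E △ B) ∩ (A ∩ A^c) = {}
(B \ A) ∪ ((E △ B) ∩ (A ∩ A^c)) = {1,2,7,8,10,13,15}
|(B \ A) ∪ ((E △ B) ∩ (A ∩ A^c))| = 7

7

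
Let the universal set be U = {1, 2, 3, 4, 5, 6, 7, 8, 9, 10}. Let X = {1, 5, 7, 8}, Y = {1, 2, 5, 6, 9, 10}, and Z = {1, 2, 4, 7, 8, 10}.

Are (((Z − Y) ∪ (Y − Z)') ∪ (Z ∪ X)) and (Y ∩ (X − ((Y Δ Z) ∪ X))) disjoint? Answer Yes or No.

Yes

Z − Y = {4, 7, 8}
Y − Z = {5, 6, 9}
(Y − Z)' = {1, 2, 3, 4, 7, 8, 10}
(Z − Y) ∪ (Y − Z)' = {1, 2, 3, 4, 7, 8, 10}
Z ∪ X = {1, 2, 4, 5, 7, 8, 10}
((Z − Y) ∪ (Y − Z)') ∪ (Z ∪ X) = {1, 2, 3, 4, 5, 7, 8, 10}
Y Δ Z = {4, 5, 6, 7, 8, 9}
(Y Δ Z) ∪ X = {1, 4, 5, 6, 7, 8, 9}
X − ((Y Δ Z) ∪ X) = {}
Y ∩ (X − ((Y Δ Z) ∪ X)) = {}
{1, 2, 3, 4, 5, 7, 8, 10} and {} share no elements.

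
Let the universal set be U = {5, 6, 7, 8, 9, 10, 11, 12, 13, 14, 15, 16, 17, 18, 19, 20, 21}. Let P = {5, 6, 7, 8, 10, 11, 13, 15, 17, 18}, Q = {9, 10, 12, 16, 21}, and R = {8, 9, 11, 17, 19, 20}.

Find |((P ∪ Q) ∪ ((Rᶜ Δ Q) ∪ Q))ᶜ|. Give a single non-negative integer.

2

P ∪ Q = {5, 6, 7, 8, 9, 10, 11, 12, 13, 15, 16, 17, 18, 21}
Rᶜ = {5, 6, 7, 10, 12, 13, 14, 15, 16, 18, 21}
Rᶜ Δ Q = {5, 6, 7, 9, 13, 14, 15, 18}
(Rᶜ Δ Q) ∪ Q = {5, 6, 7, 9, 10, 12, 13, 14, 15, 16, 18, 21}
(P ∪ Q) ∪ ((Rᶜ Δ Q) ∪ Q) = {5, 6, 7, 8, 9, 10, 11, 12, 13, 14, 15, 16, 17, 18, 21}
((P ∪ Q) ∪ ((Rᶜ Δ Q) ∪ Q))ᶜ = {19, 20}
|((P ∪ Q) ∪ ((Rᶜ Δ Q) ∪ Q))ᶜ| = 2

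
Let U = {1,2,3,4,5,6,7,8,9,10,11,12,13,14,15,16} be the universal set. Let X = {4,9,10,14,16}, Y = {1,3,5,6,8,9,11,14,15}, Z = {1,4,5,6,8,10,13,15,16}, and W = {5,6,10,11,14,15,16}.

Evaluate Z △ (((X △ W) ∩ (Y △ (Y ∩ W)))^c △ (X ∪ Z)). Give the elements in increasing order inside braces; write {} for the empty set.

X △ W = {4,5,6,9,11,15}
Y ∩ W = {5,6,11,14,15}
Y △ (Y ∩ W) = {1,3,8,9}
(X △ W) ∩ (Y △ (Y ∩ W)) = {9}
((X △ W) ∩ (Y △ (Y ∩ W)))^c = {1,2,3,4,5,6,7,8,10,11,12,13,14,15,16}
X ∪ Z = {1,4,5,6,8,9,10,13,14,15,16}
((X △ W) ∩ (Y △ (Y ∩ W)))^c △ (X ∪ Z) = {2,3,7,9,11,12}
Z △ (((X △ W) ∩ (Y △ (Y ∩ W)))^c △ (X ∪ Z)) = {1,2,3,4,5,6,7,8,9,10,11,12,13,15,16}

{1,2,3,4,5,6,7,8,9,10,11,12,13,15,16}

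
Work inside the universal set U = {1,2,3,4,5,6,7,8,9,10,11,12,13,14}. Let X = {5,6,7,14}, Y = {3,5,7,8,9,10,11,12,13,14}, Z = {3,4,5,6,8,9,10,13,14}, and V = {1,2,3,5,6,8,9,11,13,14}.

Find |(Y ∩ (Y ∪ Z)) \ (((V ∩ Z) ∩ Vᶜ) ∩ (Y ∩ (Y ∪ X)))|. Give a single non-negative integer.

Y ∪ Z = {3,4,5,6,7,8,9,10,11,12,13,14}
Y ∩ (Y ∪ Z) = {3,5,7,8,9,10,11,12,13,14}
V ∩ Z = {3,5,6,8,9,13,14}
Vᶜ = {4,7,10,12}
(V ∩ Z) ∩ Vᶜ = {}
Y ∪ X = {3,5,6,7,8,9,10,11,12,13,14}
Y ∩ (Y ∪ X) = {3,5,7,8,9,10,11,12,13,14}
((V ∩ Z) ∩ Vᶜ) ∩ (Y ∩ (Y ∪ X)) = {}
(Y ∩ (Y ∪ Z)) \ (((V ∩ Z) ∩ Vᶜ) ∩ (Y ∩ (Y ∪ X))) = {3,5,7,8,9,10,11,12,13,14}
|(Y ∩ (Y ∪ Z)) \ (((V ∩ Z) ∩ Vᶜ) ∩ (Y ∩ (Y ∪ X)))| = 10

10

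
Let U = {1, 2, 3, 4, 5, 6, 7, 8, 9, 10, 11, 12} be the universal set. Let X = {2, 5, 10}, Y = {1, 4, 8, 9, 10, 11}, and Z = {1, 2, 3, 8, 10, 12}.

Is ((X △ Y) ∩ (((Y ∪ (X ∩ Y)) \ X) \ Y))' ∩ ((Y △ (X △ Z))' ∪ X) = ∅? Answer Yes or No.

No

X △ Y = {1, 2, 4, 5, 8, 9, 11}
X ∩ Y = {10}
Y ∪ (X ∩ Y) = {1, 4, 8, 9, 10, 11}
(Y ∪ (X ∩ Y)) \ X = {1, 4, 8, 9, 11}
((Y ∪ (X ∩ Y)) \ X) \ Y = {}
(X △ Y) ∩ (((Y ∪ (X ∩ Y)) \ X) \ Y) = {}
((X △ Y) ∩ (((Y ∪ (X ∩ Y)) \ X) \ Y))' = {1, 2, 3, 4, 5, 6, 7, 8, 9, 10, 11, 12}
X △ Z = {1, 3, 5, 8, 12}
Y △ (X △ Z) = {3, 4, 5, 9, 10, 11, 12}
(Y △ (X △ Z))' = {1, 2, 6, 7, 8}
(Y △ (X △ Z))' ∪ X = {1, 2, 5, 6, 7, 8, 10}
1 lies in both, so they are not disjoint.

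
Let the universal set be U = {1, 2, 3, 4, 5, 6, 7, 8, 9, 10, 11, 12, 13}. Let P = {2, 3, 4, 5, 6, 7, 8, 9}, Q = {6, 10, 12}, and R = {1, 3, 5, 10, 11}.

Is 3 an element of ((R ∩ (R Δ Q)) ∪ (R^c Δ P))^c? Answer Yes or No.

3 ∈ R and 3 ∉ Q, so 3 ∈ R Δ Q
3 ∈ R and 3 ∈ (R Δ Q), so 3 ∈ R ∩ (R Δ Q)
3 ∈ R, so 3 ∉ R^c
3 ∉ R^c and 3 ∈ P, so 3 ∈ R^c Δ P
3 ∈ (R ∩ (R Δ Q)) and 3 ∈ (R^c Δ P), so 3 ∈ (R ∩ (R Δ Q)) ∪ (R^c Δ P)
3 ∉ ((R ∩ (R Δ Q)) ∪ (R^c Δ P))^c since 3 ∈ ((R ∩ (R Δ Q)) ∪ (R^c Δ P))

No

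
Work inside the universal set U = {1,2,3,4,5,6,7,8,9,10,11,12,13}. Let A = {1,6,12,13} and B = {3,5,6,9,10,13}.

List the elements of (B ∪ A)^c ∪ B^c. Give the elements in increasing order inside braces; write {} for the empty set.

{1,2,4,7,8,11,12}

B ∪ A = {1,3,5,6,9,10,12,13}
(B ∪ A)^c = {2,4,7,8,11}
B^c = {1,2,4,7,8,11,12}
(B ∪ A)^c ∪ B^c = {1,2,4,7,8,11,12}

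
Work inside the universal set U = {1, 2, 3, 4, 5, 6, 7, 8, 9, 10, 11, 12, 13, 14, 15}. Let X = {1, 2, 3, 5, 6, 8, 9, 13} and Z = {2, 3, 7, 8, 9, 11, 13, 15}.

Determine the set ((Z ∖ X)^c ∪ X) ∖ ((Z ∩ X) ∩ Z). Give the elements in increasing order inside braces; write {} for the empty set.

{1, 4, 5, 6, 10, 12, 14}

Z ∖ X = {7, 11, 15}
(Z ∖ X)^c = {1, 2, 3, 4, 5, 6, 8, 9, 10, 12, 13, 14}
(Z ∖ X)^c ∪ X = {1, 2, 3, 4, 5, 6, 8, 9, 10, 12, 13, 14}
Z ∩ X = {2, 3, 8, 9, 13}
(Z ∩ X) ∩ Z = {2, 3, 8, 9, 13}
((Z ∖ X)^c ∪ X) ∖ ((Z ∩ X) ∩ Z) = {1, 4, 5, 6, 10, 12, 14}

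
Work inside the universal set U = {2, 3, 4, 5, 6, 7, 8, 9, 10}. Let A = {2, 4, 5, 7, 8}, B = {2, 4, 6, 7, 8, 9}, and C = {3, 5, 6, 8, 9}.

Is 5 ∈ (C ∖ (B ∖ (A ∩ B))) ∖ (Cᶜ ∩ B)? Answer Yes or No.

5 ∈ A and 5 ∉ B, so 5 ∉ A ∩ B
5 ∉ B and 5 ∉ (A ∩ B), so 5 ∉ B ∖ (A ∩ B)
5 ∈ C and 5 ∉ (B ∖ (A ∩ B)), so 5 ∈ C ∖ (B ∖ (A ∩ B))
5 ∈ C, so 5 ∉ Cᶜ
5 ∉ Cᶜ and 5 ∉ B, so 5 ∉ Cᶜ ∩ B
5 ∈ (C ∖ (B ∖ (A ∩ B))) and 5 ∉ (Cᶜ ∩ B), so 5 ∈ (C ∖ (B ∖ (A ∩ B))) ∖ (Cᶜ ∩ B)

Yes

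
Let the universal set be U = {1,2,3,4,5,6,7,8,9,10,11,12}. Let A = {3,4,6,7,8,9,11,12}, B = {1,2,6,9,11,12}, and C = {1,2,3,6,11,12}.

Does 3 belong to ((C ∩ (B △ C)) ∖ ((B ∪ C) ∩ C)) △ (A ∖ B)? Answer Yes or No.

3 ∉ B and 3 ∈ C, so 3 ∈ B △ C
3 ∈ C and 3 ∈ (B △ C), so 3 ∈ C ∩ (B △ C)
3 ∉ B and 3 ∈ C, so 3 ∈ B ∪ C
3 ∈ (B ∪ C) and 3 ∈ C, so 3 ∈ (B ∪ C) ∩ C
3 ∈ (C ∩ (B △ C)) and 3 ∈ ((B ∪ C) ∩ C), so 3 ∉ (C ∩ (B △ C)) ∖ ((B ∪ C) ∩ C)
3 ∈ A and 3 ∉ B, so 3 ∈ A ∖ B
3 ∉ ((C ∩ (B △ C)) ∖ ((B ∪ C) ∩ C)) and 3 ∈ (A ∖ B), so 3 ∈ ((C ∩ (B △ C)) ∖ ((B ∪ C) ∩ C)) △ (A ∖ B)

Yes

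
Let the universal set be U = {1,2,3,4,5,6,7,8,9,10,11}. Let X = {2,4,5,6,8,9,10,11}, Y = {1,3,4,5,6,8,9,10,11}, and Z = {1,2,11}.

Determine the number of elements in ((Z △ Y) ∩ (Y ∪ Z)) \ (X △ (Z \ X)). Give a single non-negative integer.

Z △ Y = {2,3,4,5,6,8,9,10}
Y ∪ Z = {1,2,3,4,5,6,8,9,10,11}
(Z △ Y) ∩ (Y ∪ Z) = {2,3,4,5,6,8,9,10}
Z \ X = {1}
X △ (Z \ X) = {1,2,4,5,6,8,9,10,11}
((Z △ Y) ∩ (Y ∪ Z)) \ (X △ (Z \ X)) = {3}
|((Z △ Y) ∩ (Y ∪ Z)) \ (X △ (Z \ X))| = 1

1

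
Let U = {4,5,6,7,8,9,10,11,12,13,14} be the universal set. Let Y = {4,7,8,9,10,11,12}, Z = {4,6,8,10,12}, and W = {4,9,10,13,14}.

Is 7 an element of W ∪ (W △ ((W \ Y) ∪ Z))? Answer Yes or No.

No

7 ∉ W and 7 ∈ Y, so 7 ∉ W \ Y
7 ∉ (W \ Y) and 7 ∉ Z, so 7 ∉ (W \ Y) ∪ Z
7 ∉ W and 7 ∉ ((W \ Y) ∪ Z), so 7 ∉ W △ ((W \ Y) ∪ Z)
7 ∉ W and 7 ∉ (W △ ((W \ Y) ∪ Z)), so 7 ∉ W ∪ (W △ ((W \ Y) ∪ Z))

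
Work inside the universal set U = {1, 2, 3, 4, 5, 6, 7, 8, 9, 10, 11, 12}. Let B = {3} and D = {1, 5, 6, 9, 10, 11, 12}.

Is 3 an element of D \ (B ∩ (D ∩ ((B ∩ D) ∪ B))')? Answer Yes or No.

No

3 ∈ B and 3 ∉ D, so 3 ∉ B ∩ D
3 ∉ (B ∩ D) and 3 ∈ B, so 3 ∈ (B ∩ D) ∪ B
3 ∉ D and 3 ∈ ((B ∩ D) ∪ B), so 3 ∉ D ∩ ((B ∩ D) ∪ B)
3 ∈ (D ∩ ((B ∩ D) ∪ B))' since 3 ∉ (D ∩ ((B ∩ D) ∪ B))
3 ∈ B and 3 ∈ (D ∩ ((B ∩ D) ∪ B))', so 3 ∈ B ∩ (D ∩ ((B ∩ D) ∪ B))'
3 ∉ D and 3 ∈ (B ∩ (D ∩ ((B ∩ D) ∪ B))'), so 3 ∉ D \ (B ∩ (D ∩ ((B ∩ D) ∪ B))')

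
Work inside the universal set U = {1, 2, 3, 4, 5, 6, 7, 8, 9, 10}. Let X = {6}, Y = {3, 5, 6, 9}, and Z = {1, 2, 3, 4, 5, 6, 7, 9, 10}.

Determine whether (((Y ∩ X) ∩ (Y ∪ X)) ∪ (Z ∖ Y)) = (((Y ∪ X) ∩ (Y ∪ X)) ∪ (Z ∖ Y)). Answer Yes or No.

Y ∩ X = {6}
Y ∪ X = {3, 5, 6, 9}
(Y ∩ X) ∩ (Y ∪ X) = {6}
Z ∖ Y = {1, 2, 4, 7, 10}
((Y ∩ X) ∩ (Y ∪ X)) ∪ (Z ∖ Y) = {1, 2, 4, 6, 7, 10}
(Y ∪ X) ∩ (Y ∪ X) = {3, 5, 6, 9}
((Y ∪ X) ∩ (Y ∪ X)) ∪ (Z ∖ Y) = {1, 2, 3, 4, 5, 6, 7, 9, 10}
3 ∈ ((Y ∪ X) ∩ (Y ∪ X)) ∪ (Z ∖ Y) but 3 ∉ ((Y ∩ X) ∩ (Y ∪ X)) ∪ (Z ∖ Y), so they differ.

No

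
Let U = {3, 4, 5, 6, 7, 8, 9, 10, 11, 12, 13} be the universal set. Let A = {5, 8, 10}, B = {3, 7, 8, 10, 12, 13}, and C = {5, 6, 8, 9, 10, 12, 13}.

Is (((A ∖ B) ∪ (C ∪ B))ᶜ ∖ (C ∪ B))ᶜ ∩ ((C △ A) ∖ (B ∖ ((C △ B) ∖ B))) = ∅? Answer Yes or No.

No

A ∖ B = {5}
C ∪ B = {3, 5, 6, 7, 8, 9, 10, 12, 13}
(A ∖ B) ∪ (C ∪ B) = {3, 5, 6, 7, 8, 9, 10, 12, 13}
((A ∖ B) ∪ (C ∪ B))ᶜ = {4, 11}
((A ∖ B) ∪ (C ∪ B))ᶜ ∖ (C ∪ B) = {4, 11}
(((A ∖ B) ∪ (C ∪ B))ᶜ ∖ (C ∪ B))ᶜ = {3, 5, 6, 7, 8, 9, 10, 12, 13}
C △ A = {6, 9, 12, 13}
C △ B = {3, 5, 6, 7, 9}
(C △ B) ∖ B = {5, 6, 9}
B ∖ ((C △ B) ∖ B) = {3, 7, 8, 10, 12, 13}
(C △ A) ∖ (B ∖ ((C △ B) ∖ B)) = {6, 9}
6 lies in both, so they are not disjoint.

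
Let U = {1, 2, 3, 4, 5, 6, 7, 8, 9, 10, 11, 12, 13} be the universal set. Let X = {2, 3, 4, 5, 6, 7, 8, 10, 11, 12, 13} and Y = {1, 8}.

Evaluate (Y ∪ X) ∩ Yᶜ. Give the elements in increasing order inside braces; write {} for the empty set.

Y ∪ X = {1, 2, 3, 4, 5, 6, 7, 8, 10, 11, 12, 13}
Yᶜ = {2, 3, 4, 5, 6, 7, 9, 10, 11, 12, 13}
(Y ∪ X) ∩ Yᶜ = {2, 3, 4, 5, 6, 7, 10, 11, 12, 13}

{2, 3, 4, 5, 6, 7, 10, 11, 12, 13}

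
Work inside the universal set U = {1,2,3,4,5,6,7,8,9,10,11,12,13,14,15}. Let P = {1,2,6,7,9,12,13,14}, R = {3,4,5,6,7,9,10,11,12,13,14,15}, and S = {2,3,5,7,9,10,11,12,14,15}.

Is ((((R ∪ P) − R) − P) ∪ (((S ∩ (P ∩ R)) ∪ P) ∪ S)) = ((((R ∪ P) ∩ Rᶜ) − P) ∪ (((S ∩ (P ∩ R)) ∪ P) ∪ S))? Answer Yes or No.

R ∪ P = {1,2,3,4,5,6,7,9,10,11,12,13,14,15}
(R ∪ P) − R = {1,2}
((R ∪ P) − R) − P = {}
P ∩ R = {6,7,9,12,13,14}
S ∩ (P ∩ R) = {7,9,12,14}
(S ∩ (P ∩ R)) ∪ P = {1,2,6,7,9,12,13,14}
((S ∩ (P ∩ R)) ∪ P) ∪ S = {1,2,3,5,6,7,9,10,11,12,13,14,15}
(((R ∪ P) − R) − P) ∪ (((S ∩ (P ∩ R)) ∪ P) ∪ S) = {1,2,3,5,6,7,9,10,11,12,13,14,15}
Rᶜ = {1,2,8}
(R ∪ P) ∩ Rᶜ = {1,2}
((R ∪ P) ∩ Rᶜ) − P = {}
(((R ∪ P) ∩ Rᶜ) − P) ∪ (((S ∩ (P ∩ R)) ∪ P) ∪ S) = {1,2,3,5,6,7,9,10,11,12,13,14,15}
Both equal {1,2,3,5,6,7,9,10,11,12,13,14,15}, so (((R ∪ P) − R) − P) ∪ (((S ∩ (P ∩ R)) ∪ P) ∪ S) = (((R ∪ P) ∩ Rᶜ) − P) ∪ (((S ∩ (P ∩ R)) ∪ P) ∪ S).

Yes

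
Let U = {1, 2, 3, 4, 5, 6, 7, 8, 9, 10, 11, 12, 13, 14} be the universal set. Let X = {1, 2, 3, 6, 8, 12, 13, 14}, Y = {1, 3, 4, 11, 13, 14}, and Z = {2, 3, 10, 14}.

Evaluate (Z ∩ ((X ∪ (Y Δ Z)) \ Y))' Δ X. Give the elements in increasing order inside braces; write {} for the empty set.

{2, 4, 5, 7, 9, 11}

Y Δ Z = {1, 2, 4, 10, 11, 13}
X ∪ (Y Δ Z) = {1, 2, 3, 4, 6, 8, 10, 11, 12, 13, 14}
(X ∪ (Y Δ Z)) \ Y = {2, 6, 8, 10, 12}
Z ∩ ((X ∪ (Y Δ Z)) \ Y) = {2, 10}
(Z ∩ ((X ∪ (Y Δ Z)) \ Y))' = {1, 3, 4, 5, 6, 7, 8, 9, 11, 12, 13, 14}
(Z ∩ ((X ∪ (Y Δ Z)) \ Y))' Δ X = {2, 4, 5, 7, 9, 11}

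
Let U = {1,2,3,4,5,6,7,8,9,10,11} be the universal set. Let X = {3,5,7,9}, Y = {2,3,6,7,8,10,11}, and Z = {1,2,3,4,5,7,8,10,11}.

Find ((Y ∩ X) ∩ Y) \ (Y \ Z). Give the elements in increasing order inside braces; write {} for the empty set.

{3,7}

Y ∩ X = {3,7}
(Y ∩ X) ∩ Y = {3,7}
Y \ Z = {6}
((Y ∩ X) ∩ Y) \ (Y \ Z) = {3,7}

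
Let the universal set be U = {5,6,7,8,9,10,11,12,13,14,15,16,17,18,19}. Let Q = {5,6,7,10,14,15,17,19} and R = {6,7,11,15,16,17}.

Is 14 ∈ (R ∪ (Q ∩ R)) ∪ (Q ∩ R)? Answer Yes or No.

14 ∈ Q and 14 ∉ R, so 14 ∉ Q ∩ R
14 ∉ R and 14 ∉ (Q ∩ R), so 14 ∉ R ∪ (Q ∩ R)
14 ∈ Q and 14 ∉ R, so 14 ∉ Q ∩ R
14 ∉ (R ∪ (Q ∩ R)) and 14 ∉ (Q ∩ R), so 14 ∉ (R ∪ (Q ∩ R)) ∪ (Q ∩ R)

No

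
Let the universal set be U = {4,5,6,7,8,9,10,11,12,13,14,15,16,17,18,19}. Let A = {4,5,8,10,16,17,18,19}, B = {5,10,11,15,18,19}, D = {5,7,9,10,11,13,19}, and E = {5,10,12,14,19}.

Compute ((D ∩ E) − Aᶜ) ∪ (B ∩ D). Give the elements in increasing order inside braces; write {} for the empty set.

{5,10,11,19}

D ∩ E = {5,10,19}
Aᶜ = {6,7,9,11,12,13,14,15}
(D ∩ E) − Aᶜ = {5,10,19}
B ∩ D = {5,10,11,19}
((D ∩ E) − Aᶜ) ∪ (B ∩ D) = {5,10,11,19}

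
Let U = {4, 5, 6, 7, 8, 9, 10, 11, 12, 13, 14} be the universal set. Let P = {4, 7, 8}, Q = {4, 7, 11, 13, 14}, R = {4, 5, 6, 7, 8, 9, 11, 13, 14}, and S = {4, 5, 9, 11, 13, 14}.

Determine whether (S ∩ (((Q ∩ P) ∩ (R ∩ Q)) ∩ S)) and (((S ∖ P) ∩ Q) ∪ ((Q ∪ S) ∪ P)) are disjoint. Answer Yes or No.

No

Q ∩ P = {4, 7}
R ∩ Q = {4, 7, 11, 13, 14}
(Q ∩ P) ∩ (R ∩ Q) = {4, 7}
((Q ∩ P) ∩ (R ∩ Q)) ∩ S = {4}
S ∩ (((Q ∩ P) ∩ (R ∩ Q)) ∩ S) = {4}
S ∖ P = {5, 9, 11, 13, 14}
(S ∖ P) ∩ Q = {11, 13, 14}
Q ∪ S = {4, 5, 7, 9, 11, 13, 14}
(Q ∪ S) ∪ P = {4, 5, 7, 8, 9, 11, 13, 14}
((S ∖ P) ∩ Q) ∪ ((Q ∪ S) ∪ P) = {4, 5, 7, 8, 9, 11, 13, 14}
4 lies in both, so they are not disjoint.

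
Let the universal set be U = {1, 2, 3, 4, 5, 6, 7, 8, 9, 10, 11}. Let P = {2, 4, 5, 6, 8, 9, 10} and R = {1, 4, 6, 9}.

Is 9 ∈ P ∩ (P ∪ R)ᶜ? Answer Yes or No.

9 ∈ P and 9 ∈ R, so 9 ∈ P ∪ R
9 ∉ (P ∪ R)ᶜ since 9 ∈ (P ∪ R)
9 ∈ P and 9 ∉ (P ∪ R)ᶜ, so 9 ∉ P ∩ (P ∪ R)ᶜ

No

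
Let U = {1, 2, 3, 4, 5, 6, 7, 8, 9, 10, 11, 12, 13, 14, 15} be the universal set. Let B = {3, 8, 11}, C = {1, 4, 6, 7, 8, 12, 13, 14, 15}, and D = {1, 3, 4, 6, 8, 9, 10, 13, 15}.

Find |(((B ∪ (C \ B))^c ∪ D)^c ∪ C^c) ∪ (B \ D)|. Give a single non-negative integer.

C \ B = {1, 4, 6, 7, 12, 13, 14, 15}
B ∪ (C \ B) = {1, 3, 4, 6, 7, 8, 11, 12, 13, 14, 15}
(B ∪ (C \ B))^c = {2, 5, 9, 10}
(B ∪ (C \ B))^c ∪ D = {1, 2, 3, 4, 5, 6, 8, 9, 10, 13, 15}
((B ∪ (C \ B))^c ∪ D)^c = {7, 11, 12, 14}
C^c = {2, 3, 5, 9, 10, 11}
((B ∪ (C \ B))^c ∪ D)^c ∪ C^c = {2, 3, 5, 7, 9, 10, 11, 12, 14}
B \ D = {11}
(((B ∪ (C \ B))^c ∪ D)^c ∪ C^c) ∪ (B \ D) = {2, 3, 5, 7, 9, 10, 11, 12, 14}
|(((B ∪ (C \ B))^c ∪ D)^c ∪ C^c) ∪ (B \ D)| = 9

9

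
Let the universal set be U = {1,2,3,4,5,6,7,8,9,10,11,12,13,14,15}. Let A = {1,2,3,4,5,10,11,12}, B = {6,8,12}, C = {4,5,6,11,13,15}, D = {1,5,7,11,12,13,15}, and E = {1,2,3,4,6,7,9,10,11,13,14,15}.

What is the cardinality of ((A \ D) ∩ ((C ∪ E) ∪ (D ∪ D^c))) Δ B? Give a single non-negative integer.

7

A \ D = {2,3,4,10}
C ∪ E = {1,2,3,4,5,6,7,9,10,11,13,14,15}
D^c = {2,3,4,6,8,9,10,14}
D ∪ D^c = {1,2,3,4,5,6,7,8,9,10,11,12,13,14,15}
(C ∪ E) ∪ (D ∪ D^c) = {1,2,3,4,5,6,7,8,9,10,11,12,13,14,15}
(A \ D) ∩ ((C ∪ E) ∪ (D ∪ D^c)) = {2,3,4,10}
((A \ D) ∩ ((C ∪ E) ∪ (D ∪ D^c))) Δ B = {2,3,4,6,8,10,12}
|((A \ D) ∩ ((C ∪ E) ∪ (D ∪ D^c))) Δ B| = 7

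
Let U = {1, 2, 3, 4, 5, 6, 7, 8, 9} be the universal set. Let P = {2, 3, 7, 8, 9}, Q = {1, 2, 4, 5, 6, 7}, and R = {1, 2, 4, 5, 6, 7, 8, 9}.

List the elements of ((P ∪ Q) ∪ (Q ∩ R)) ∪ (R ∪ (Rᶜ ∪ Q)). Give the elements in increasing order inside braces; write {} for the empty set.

{1, 2, 3, 4, 5, 6, 7, 8, 9}

P ∪ Q = {1, 2, 3, 4, 5, 6, 7, 8, 9}
Q ∩ R = {1, 2, 4, 5, 6, 7}
(P ∪ Q) ∪ (Q ∩ R) = {1, 2, 3, 4, 5, 6, 7, 8, 9}
Rᶜ = {3}
Rᶜ ∪ Q = {1, 2, 3, 4, 5, 6, 7}
R ∪ (Rᶜ ∪ Q) = {1, 2, 3, 4, 5, 6, 7, 8, 9}
((P ∪ Q) ∪ (Q ∩ R)) ∪ (R ∪ (Rᶜ ∪ Q)) = {1, 2, 3, 4, 5, 6, 7, 8, 9}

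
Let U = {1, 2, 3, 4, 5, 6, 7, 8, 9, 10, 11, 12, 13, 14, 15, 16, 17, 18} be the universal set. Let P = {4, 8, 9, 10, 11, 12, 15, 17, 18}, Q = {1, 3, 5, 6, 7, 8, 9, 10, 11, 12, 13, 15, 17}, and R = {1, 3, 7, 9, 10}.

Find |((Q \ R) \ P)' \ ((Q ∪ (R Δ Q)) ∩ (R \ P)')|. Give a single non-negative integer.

Q \ R = {5, 6, 8, 11, 12, 13, 15, 17}
(Q \ R) \ P = {5, 6, 13}
((Q \ R) \ P)' = {1, 2, 3, 4, 7, 8, 9, 10, 11, 12, 14, 15, 16, 17, 18}
R Δ Q = {5, 6, 8, 11, 12, 13, 15, 17}
Q ∪ (R Δ Q) = {1, 3, 5, 6, 7, 8, 9, 10, 11, 12, 13, 15, 17}
R \ P = {1, 3, 7}
(R \ P)' = {2, 4, 5, 6, 8, 9, 10, 11, 12, 13, 14, 15, 16, 17, 18}
(Q ∪ (R Δ Q)) ∩ (R \ P)' = {5, 6, 8, 9, 10, 11, 12, 13, 15, 17}
((Q \ R) \ P)' \ ((Q ∪ (R Δ Q)) ∩ (R \ P)') = {1, 2, 3, 4, 7, 14, 16, 18}
|((Q \ R) \ P)' \ ((Q ∪ (R Δ Q)) ∩ (R \ P)')| = 8

8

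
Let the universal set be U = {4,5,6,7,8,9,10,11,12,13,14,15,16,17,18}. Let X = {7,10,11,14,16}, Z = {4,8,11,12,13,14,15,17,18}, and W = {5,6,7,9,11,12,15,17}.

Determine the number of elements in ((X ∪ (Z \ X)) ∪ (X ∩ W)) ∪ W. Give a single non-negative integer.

Z \ X = {4,8,12,13,15,17,18}
X ∪ (Z \ X) = {4,7,8,10,11,12,13,14,15,16,17,18}
X ∩ W = {7,11}
(X ∪ (Z \ X)) ∪ (X ∩ W) = {4,7,8,10,11,12,13,14,15,16,17,18}
((X ∪ (Z \ X)) ∪ (X ∩ W)) ∪ W = {4,5,6,7,8,9,10,11,12,13,14,15,16,17,18}
|((X ∪ (Z \ X)) ∪ (X ∩ W)) ∪ W| = 15

15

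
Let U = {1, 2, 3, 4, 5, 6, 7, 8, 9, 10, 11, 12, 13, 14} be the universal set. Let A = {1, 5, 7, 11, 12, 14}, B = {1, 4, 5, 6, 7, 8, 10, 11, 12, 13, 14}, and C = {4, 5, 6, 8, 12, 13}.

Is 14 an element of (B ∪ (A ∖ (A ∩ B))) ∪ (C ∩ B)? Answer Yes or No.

14 ∈ A and 14 ∈ B, so 14 ∈ A ∩ B
14 ∈ A and 14 ∈ (A ∩ B), so 14 ∉ A ∖ (A ∩ B)
14 ∈ B and 14 ∉ (A ∖ (A ∩ B)), so 14 ∈ B ∪ (A ∖ (A ∩ B))
14 ∉ C and 14 ∈ B, so 14 ∉ C ∩ B
14 ∈ (B ∪ (A ∖ (A ∩ B))) and 14 ∉ (C ∩ B), so 14 ∈ (B ∪ (A ∖ (A ∩ B))) ∪ (C ∩ B)

Yes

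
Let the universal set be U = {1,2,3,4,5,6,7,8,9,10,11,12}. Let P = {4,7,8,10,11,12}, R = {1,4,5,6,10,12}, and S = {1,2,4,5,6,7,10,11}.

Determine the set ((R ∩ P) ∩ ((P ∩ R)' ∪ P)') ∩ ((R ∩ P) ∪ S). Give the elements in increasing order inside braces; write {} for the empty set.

{}

R ∩ P = {4,10,12}
P ∩ R = {4,10,12}
(P ∩ R)' = {1,2,3,5,6,7,8,9,11}
(P ∩ R)' ∪ P = {1,2,3,4,5,6,7,8,9,10,11,12}
((P ∩ R)' ∪ P)' = {}
(R ∩ P) ∩ ((P ∩ R)' ∪ P)' = {}
(R ∩ P) ∪ S = {1,2,4,5,6,7,10,11,12}
((R ∩ P) ∩ ((P ∩ R)' ∪ P)') ∩ ((R ∩ P) ∪ S) = {}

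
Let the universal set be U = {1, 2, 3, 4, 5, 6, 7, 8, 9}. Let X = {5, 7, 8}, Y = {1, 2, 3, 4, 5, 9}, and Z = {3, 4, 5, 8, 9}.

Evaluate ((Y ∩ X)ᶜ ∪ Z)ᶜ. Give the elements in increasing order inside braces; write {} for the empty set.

Y ∩ X = {5}
(Y ∩ X)ᶜ = {1, 2, 3, 4, 6, 7, 8, 9}
(Y ∩ X)ᶜ ∪ Z = {1, 2, 3, 4, 5, 6, 7, 8, 9}
((Y ∩ X)ᶜ ∪ Z)ᶜ = {}

{}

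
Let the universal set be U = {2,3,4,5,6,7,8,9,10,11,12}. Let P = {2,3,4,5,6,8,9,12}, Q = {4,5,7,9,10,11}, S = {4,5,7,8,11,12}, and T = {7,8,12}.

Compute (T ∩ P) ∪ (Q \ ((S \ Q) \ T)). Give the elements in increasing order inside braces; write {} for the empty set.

{4,5,7,8,9,10,11,12}

T ∩ P = {8,12}
S \ Q = {8,12}
(S \ Q) \ T = {}
Q \ ((S \ Q) \ T) = {4,5,7,9,10,11}
(T ∩ P) ∪ (Q \ ((S \ Q) \ T)) = {4,5,7,8,9,10,11,12}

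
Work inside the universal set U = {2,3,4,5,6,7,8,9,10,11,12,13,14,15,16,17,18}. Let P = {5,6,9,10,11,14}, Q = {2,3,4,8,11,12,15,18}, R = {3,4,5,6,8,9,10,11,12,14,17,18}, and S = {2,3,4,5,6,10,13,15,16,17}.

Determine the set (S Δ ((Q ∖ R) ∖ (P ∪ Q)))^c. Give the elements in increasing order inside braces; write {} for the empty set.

Q ∖ R = {2,15}
P ∪ Q = {2,3,4,5,6,8,9,10,11,12,14,15,18}
(Q ∖ R) ∖ (P ∪ Q) = {}
S Δ ((Q ∖ R) ∖ (P ∪ Q)) = {2,3,4,5,6,10,13,15,16,17}
(S Δ ((Q ∖ R) ∖ (P ∪ Q)))^c = {7,8,9,11,12,14,18}

{7,8,9,11,12,14,18}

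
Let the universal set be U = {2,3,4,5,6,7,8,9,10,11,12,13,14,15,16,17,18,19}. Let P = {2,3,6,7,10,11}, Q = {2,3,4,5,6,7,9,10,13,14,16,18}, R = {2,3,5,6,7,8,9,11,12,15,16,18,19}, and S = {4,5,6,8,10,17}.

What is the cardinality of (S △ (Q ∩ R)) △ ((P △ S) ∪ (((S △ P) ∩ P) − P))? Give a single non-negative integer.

6

Q ∩ R = {2,3,5,6,7,9,16,18}
S △ (Q ∩ R) = {2,3,4,7,8,9,10,16,17,18}
P △ S = {2,3,4,5,7,8,11,17}
S △ P = {2,3,4,5,7,8,11,17}
(S △ P) ∩ P = {2,3,7,11}
((S △ P) ∩ P) − P = {}
(P △ S) ∪ (((S △ P) ∩ P) − P) = {2,3,4,5,7,8,11,17}
(S △ (Q ∩ R)) △ ((P △ S) ∪ (((S △ P) ∩ P) − P)) = {5,9,10,11,16,18}
|(S △ (Q ∩ R)) △ ((P △ S) ∪ (((S △ P) ∩ P) − P))| = 6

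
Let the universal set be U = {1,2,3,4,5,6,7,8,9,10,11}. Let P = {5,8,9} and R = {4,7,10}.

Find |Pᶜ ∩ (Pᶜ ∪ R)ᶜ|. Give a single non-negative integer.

Pᶜ = {1,2,3,4,6,7,10,11}
Pᶜ ∪ R = {1,2,3,4,6,7,10,11}
(Pᶜ ∪ R)ᶜ = {5,8,9}
Pᶜ ∩ (Pᶜ ∪ R)ᶜ = {}
|Pᶜ ∩ (Pᶜ ∪ R)ᶜ| = 0

0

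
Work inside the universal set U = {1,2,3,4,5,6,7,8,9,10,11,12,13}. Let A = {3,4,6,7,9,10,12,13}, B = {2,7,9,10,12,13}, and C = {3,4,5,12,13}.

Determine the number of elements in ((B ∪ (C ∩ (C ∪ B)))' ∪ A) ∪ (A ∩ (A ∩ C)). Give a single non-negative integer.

C ∪ B = {2,3,4,5,7,9,10,12,13}
C ∩ (C ∪ B) = {3,4,5,12,13}
B ∪ (C ∩ (C ∪ B)) = {2,3,4,5,7,9,10,12,13}
(B ∪ (C ∩ (C ∪ B)))' = {1,6,8,11}
(B ∪ (C ∩ (C ∪ B)))' ∪ A = {1,3,4,6,7,8,9,10,11,12,13}
A ∩ C = {3,4,12,13}
A ∩ (A ∩ C) = {3,4,12,13}
((B ∪ (C ∩ (C ∪ B)))' ∪ A) ∪ (A ∩ (A ∩ C)) = {1,3,4,6,7,8,9,10,11,12,13}
|((B ∪ (C ∩ (C ∪ B)))' ∪ A) ∪ (A ∩ (A ∩ C))| = 11

11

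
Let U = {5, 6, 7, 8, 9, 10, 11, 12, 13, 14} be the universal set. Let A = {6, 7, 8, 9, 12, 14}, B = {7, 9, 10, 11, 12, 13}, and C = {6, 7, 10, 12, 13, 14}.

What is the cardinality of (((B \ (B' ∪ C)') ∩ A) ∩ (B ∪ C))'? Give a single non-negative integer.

B' = {5, 6, 8, 14}
B' ∪ C = {5, 6, 7, 8, 10, 12, 13, 14}
(B' ∪ C)' = {9, 11}
B \ (B' ∪ C)' = {7, 10, 12, 13}
(B \ (B' ∪ C)') ∩ A = {7, 12}
B ∪ C = {6, 7, 9, 10, 11, 12, 13, 14}
((B \ (B' ∪ C)') ∩ A) ∩ (B ∪ C) = {7, 12}
(((B \ (B' ∪ C)') ∩ A) ∩ (B ∪ C))' = {5, 6, 8, 9, 10, 11, 13, 14}
|(((B \ (B' ∪ C)') ∩ A) ∩ (B ∪ C))'| = 8

8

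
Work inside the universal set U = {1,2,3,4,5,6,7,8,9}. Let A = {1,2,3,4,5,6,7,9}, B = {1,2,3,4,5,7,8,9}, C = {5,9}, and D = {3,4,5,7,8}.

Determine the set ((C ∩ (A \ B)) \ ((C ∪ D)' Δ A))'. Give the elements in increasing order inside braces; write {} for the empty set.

A \ B = {6}
C ∩ (A \ B) = {}
C ∪ D = {3,4,5,7,8,9}
(C ∪ D)' = {1,2,6}
(C ∪ D)' Δ A = {3,4,5,7,9}
(C ∩ (A \ B)) \ ((C ∪ D)' Δ A) = {}
((C ∩ (A \ B)) \ ((C ∪ D)' Δ A))' = {1,2,3,4,5,6,7,8,9}

{1,2,3,4,5,6,7,8,9}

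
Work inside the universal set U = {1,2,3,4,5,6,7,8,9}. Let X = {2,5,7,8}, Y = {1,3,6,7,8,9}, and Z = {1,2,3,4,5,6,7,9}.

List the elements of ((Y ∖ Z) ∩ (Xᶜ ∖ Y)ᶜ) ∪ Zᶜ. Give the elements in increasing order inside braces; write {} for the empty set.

{8}

Y ∖ Z = {8}
Xᶜ = {1,3,4,6,9}
Xᶜ ∖ Y = {4}
(Xᶜ ∖ Y)ᶜ = {1,2,3,5,6,7,8,9}
(Y ∖ Z) ∩ (Xᶜ ∖ Y)ᶜ = {8}
Zᶜ = {8}
((Y ∖ Z) ∩ (Xᶜ ∖ Y)ᶜ) ∪ Zᶜ = {8}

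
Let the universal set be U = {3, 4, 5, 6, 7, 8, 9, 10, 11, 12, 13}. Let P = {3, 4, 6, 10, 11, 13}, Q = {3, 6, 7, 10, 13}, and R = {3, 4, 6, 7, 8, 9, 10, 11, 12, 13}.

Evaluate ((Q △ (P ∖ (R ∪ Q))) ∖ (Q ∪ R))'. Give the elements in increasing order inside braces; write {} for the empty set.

R ∪ Q = {3, 4, 6, 7, 8, 9, 10, 11, 12, 13}
P ∖ (R ∪ Q) = {}
Q △ (P ∖ (R ∪ Q)) = {3, 6, 7, 10, 13}
Q ∪ R = {3, 4, 6, 7, 8, 9, 10, 11, 12, 13}
(Q △ (P ∖ (R ∪ Q))) ∖ (Q ∪ R) = {}
((Q △ (P ∖ (R ∪ Q))) ∖ (Q ∪ R))' = {3, 4, 5, 6, 7, 8, 9, 10, 11, 12, 13}

{3, 4, 5, 6, 7, 8, 9, 10, 11, 12, 13}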